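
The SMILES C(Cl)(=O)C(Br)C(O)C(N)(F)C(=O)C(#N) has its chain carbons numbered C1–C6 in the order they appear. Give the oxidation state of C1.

C1 has one bond to C (0), one bond to Cl (+1), a double bond to O (2×+1 = +2).
Oxidation state = 0 + 1 + 2 = +3.

+3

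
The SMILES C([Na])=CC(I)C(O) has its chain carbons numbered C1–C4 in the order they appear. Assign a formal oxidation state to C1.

Each bond to a more electronegative atom (O, N, halogen) counts +1, each bond to a less electronegative atom (H, metal, B, Si) counts −1, and each C–C bond counts 0.
C1 has a double bond to C (2×0 = 0), one bond to Na (-1), one bond to H (-1).
Oxidation state = 0 − 1 − 1 = -2.

-2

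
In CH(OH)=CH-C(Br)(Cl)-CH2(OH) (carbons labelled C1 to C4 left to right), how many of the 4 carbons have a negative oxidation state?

2

Tallying each carbon's bonds:
C1: 2C, 1H, 1O → 0 − 1 + 1 = 0
C2: 3C, 1H → 0 − 1 = -1
C3: 2C, 1Cl, 1Br → 0 + 1 + 1 = +2
C4: 1C, 2H, 1O → 0 − 2 + 1 = -1
2 carbons (C2, C4) meet the condition.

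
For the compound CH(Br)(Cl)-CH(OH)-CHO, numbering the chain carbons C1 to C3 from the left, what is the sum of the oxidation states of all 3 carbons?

+2

Each bond to a more electronegative atom (O, N, halogen) counts +1, each bond to a less electronegative atom (H, metal, B, Si) counts −1, and each C–C bond counts 0. Tallying each carbon:
C1: 1C, 1H, 1Cl, 1Br → 0 − 1 + 1 + 1 = +1
C2: 2C, 1H, 1O → 0 − 1 + 1 = 0
C3: 1C, 1H, 2O → 0 − 1 + 2 = +1
Sum = +1 + 0 + 1 = +2.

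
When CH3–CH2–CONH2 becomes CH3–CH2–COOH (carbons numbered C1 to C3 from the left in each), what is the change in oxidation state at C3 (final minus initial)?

0

Before: C3 has 1 bond to C, 2 bonds to O, 1 bond to N → oxidation state +3.
After: C3 has 1 bond to C, 3 bonds to O → oxidation state +3.
Δ = +3 − (+3) = 0, so no net redox change at C3.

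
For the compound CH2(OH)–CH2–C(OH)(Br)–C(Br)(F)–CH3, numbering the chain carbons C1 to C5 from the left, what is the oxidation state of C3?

C3 has one bond to C (0), one bond to C (0), one bond to O (+1), one bond to Br (+1).
Oxidation state = 0 + 0 + 1 + 1 = +2.

+2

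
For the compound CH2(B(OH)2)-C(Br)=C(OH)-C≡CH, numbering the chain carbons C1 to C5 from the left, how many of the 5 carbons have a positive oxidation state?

Tallying each carbon's bonds:
C1: 1C, 2H, 1B → 0 − 2 − 1 = -3
C2: 3C, 1Br → 0 + 1 = +1
C3: 3C, 1O → 0 + 1 = +1
C4: 4C → 0 = 0
C5: 3C, 1H → 0 − 1 = -1
2 carbons (C2, C3) meet the condition.

2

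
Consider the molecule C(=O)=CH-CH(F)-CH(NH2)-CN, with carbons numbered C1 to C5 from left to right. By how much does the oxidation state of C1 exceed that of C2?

+3

C1: 2C, 2O → 0 + 2 = +2
C2: 3C, 1H → 0 − 1 = -1
Difference: +2 − (-1) = +3.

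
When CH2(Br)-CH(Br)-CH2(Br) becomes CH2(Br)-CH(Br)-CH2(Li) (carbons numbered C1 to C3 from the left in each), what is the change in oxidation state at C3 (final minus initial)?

-2

Before: C3 has 1 bond to C, 2 bonds to H, 1 bond to Br → oxidation state -1.
After: C3 has 1 bond to C, 2 bonds to H, 1 bond to Li → oxidation state -3.
Δ = -3 − (-1) = -2, so this is a reduction at C3.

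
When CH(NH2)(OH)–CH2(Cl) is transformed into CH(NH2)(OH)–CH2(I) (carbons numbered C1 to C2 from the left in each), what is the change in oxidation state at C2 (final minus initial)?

Before: C2 has 1 bond to C, 2 bonds to H, 1 bond to Cl → oxidation state -1.
After: C2 has 1 bond to C, 2 bonds to H, 1 bond to I → oxidation state -1.
Δ = -1 − (-1) = 0, so no net redox change at C2.

0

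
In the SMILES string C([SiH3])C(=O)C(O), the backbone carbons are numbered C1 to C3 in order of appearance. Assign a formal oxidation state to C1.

-3

Assign +1 per bond to O/N/halogen, −1 per bond to H or an electropositive element, and 0 per bond to carbon.
C1 has one bond to C (0), one bond to Si (-1), one bond to H (-1), one bond to H (-1).
Oxidation state = 0 − 1 − 1 − 1 = -3.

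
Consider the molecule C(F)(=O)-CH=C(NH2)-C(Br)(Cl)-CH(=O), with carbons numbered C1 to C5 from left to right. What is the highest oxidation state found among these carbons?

Bonds to more-electronegative neighbours contribute +1 each, bonds to H or metals contribute −1 each, and C–C bonds contribute 0. Tallying each carbon:
C1: 1C, 2O, 1F → 0 + 2 + 1 = +3
C2: 3C, 1H → 0 − 1 = -1
C3: 3C, 1N → 0 + 1 = +1
C4: 2C, 1Cl, 1Br → 0 + 1 + 1 = +2
C5: 1C, 1H, 2O → 0 − 1 + 2 = +1
The highest value is +3.

+3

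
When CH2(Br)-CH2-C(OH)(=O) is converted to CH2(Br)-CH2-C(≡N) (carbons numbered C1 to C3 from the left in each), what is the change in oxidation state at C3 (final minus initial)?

Before: C3 has 1 bond to C, 3 bonds to O → oxidation state +3.
After: C3 has 1 bond to C, 3 bonds to N → oxidation state +3.
Δ = +3 − (+3) = 0, so no net redox change at C3.

0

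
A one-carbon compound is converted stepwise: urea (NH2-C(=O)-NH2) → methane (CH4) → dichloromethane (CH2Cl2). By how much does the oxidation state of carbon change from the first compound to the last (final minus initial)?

Carbon oxidation states along the series — urea: +4, methane: -4, dichloromethane: 0.
Net change = 0 − (+4) = -4.

-4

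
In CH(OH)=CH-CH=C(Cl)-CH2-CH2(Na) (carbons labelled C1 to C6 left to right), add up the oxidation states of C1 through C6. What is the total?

Tallying each carbon's bonds:
C1: 2C, 1H, 1O → 0 − 1 + 1 = 0
C2: 3C, 1H → 0 − 1 = -1
C3: 3C, 1H → 0 − 1 = -1
C4: 3C, 1Cl → 0 + 1 = +1
C5: 2C, 2H → 0 − 2 = -2
C6: 1C, 2H, 1Na → 0 − 2 − 1 = -3
Sum = 0 − 1 − 1 + 1 − 2 − 3 = -6.

-6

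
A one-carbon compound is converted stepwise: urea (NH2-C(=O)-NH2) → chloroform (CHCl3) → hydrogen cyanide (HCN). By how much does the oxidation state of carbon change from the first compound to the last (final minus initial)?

-2

Carbon oxidation states along the series — urea: +4, chloroform: +2, hydrogen cyanide: +2.
Net change = +2 − (+4) = -2.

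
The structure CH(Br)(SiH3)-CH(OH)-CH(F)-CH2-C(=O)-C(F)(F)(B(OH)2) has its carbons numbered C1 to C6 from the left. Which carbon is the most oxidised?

Tallying each carbon's bonds:
C1: 1C, 1H, 1Br, 1Si → 0 − 1 + 1 − 1 = -1
C2: 2C, 1H, 1O → 0 − 1 + 1 = 0
C3: 2C, 1H, 1F → 0 − 1 + 1 = 0
C4: 2C, 2H → 0 − 2 = -2
C5: 2C, 2O → 0 + 2 = +2
C6: 1C, 2F, 1B → 0 + 2 − 1 = +1
The most oxidised carbon is C5 at +2.

C5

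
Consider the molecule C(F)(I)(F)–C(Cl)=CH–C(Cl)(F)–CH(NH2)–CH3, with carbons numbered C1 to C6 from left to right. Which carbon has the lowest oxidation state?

C6

Tallying each carbon's bonds:
C1: 1C, 2F, 1I → 0 + 2 + 1 = +3
C2: 3C, 1Cl → 0 + 1 = +1
C3: 3C, 1H → 0 − 1 = -1
C4: 2C, 1F, 1Cl → 0 + 1 + 1 = +2
C5: 2C, 1H, 1N → 0 − 1 + 1 = 0
C6: 1C, 3H → 0 − 3 = -3
The most reduced carbon is C6 at -3.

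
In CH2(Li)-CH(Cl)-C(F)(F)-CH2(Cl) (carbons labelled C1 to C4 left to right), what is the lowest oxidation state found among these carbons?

-3

Tallying each carbon's bonds:
C1: 1C, 2H, 1Li → 0 − 2 − 1 = -3
C2: 2C, 1H, 1Cl → 0 − 1 + 1 = 0
C3: 2C, 2F → 0 + 2 = +2
C4: 1C, 2H, 1Cl → 0 − 2 + 1 = -1
The lowest value is -3.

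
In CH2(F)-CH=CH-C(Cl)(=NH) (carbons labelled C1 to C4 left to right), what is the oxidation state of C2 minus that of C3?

C2: 3C, 1H → 0 − 1 = -1
C3: 3C, 1H → 0 − 1 = -1
Difference: -1 − (-1) = 0.

0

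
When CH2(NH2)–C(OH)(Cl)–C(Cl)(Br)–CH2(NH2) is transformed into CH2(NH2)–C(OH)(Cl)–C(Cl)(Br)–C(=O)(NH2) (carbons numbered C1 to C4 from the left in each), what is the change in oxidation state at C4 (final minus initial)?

+4

Before: C4 has 1 bond to C, 2 bonds to H, 1 bond to N → oxidation state -1.
After: C4 has 1 bond to C, 2 bonds to O, 1 bond to N → oxidation state +3.
Δ = +3 − (-1) = +4, so this is an oxidation at C4.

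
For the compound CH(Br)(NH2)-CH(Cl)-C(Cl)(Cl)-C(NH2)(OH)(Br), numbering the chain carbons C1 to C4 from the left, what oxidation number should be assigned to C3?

+2

Bonds to more-electronegative neighbours contribute +1 each, bonds to H or metals contribute −1 each, and C–C bonds contribute 0.
C3 has one bond to C (0), one bond to C (0), one bond to Cl (+1), one bond to Cl (+1).
Oxidation state = 0 + 0 + 1 + 1 = +2.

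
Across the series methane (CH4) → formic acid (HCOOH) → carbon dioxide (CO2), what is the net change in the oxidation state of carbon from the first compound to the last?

Carbon oxidation states along the series — methane: -4, formic acid: +2, carbon dioxide: +4.
Net change = +4 − (-4) = +8.

+8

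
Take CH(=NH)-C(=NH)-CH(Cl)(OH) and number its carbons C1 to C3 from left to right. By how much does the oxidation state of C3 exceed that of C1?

0

C3: 1C, 1H, 1O, 1Cl → 0 − 1 + 1 + 1 = +1
C1: 1C, 1H, 2N → 0 − 1 + 2 = +1
Difference: +1 − (+1) = 0.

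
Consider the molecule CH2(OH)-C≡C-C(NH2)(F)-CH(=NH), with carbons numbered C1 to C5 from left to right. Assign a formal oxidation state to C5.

+1

C5 has one bond to C (0), one bond to H (-1), a double bond to N (2×+1 = +2).
Oxidation state = 0 − 1 + 2 = +1.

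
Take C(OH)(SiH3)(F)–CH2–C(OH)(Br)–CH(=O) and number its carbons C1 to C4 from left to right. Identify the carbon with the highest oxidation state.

C3

Assign +1 per bond to O/N/halogen, −1 per bond to H or an electropositive element, and 0 per bond to carbon. Tallying each carbon:
C1: 1C, 1O, 1F, 1Si → 0 + 1 + 1 − 1 = +1
C2: 2C, 2H → 0 − 2 = -2
C3: 2C, 1O, 1Br → 0 + 1 + 1 = +2
C4: 1C, 1H, 2O → 0 − 1 + 2 = +1
The most oxidised carbon is C3 at +2.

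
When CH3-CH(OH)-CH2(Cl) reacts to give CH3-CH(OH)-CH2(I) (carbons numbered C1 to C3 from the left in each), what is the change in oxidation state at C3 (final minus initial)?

0

Before: C3 has 1 bond to C, 2 bonds to H, 1 bond to Cl → oxidation state -1.
After: C3 has 1 bond to C, 2 bonds to H, 1 bond to I → oxidation state -1.
Δ = -1 − (-1) = 0, so no net redox change at C3.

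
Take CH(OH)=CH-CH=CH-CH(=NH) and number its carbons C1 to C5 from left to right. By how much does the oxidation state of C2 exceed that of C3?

C2: 3C, 1H → 0 − 1 = -1
C3: 3C, 1H → 0 − 1 = -1
Difference: -1 − (-1) = 0.

0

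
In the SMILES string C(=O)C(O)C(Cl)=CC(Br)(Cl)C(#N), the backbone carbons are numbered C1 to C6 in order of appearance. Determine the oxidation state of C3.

+1

Each bond to a more electronegative atom (O, N, halogen) counts +1, each bond to a less electronegative atom (H, metal, B, Si) counts −1, and each C–C bond counts 0.
C3 has one bond to C (0), a double bond to C (2×0 = 0), one bond to Cl (+1).
Oxidation state = 0 + 0 + 1 = +1.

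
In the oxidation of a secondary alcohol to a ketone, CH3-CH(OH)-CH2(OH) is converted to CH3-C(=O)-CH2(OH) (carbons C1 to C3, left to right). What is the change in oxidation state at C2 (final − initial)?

+2

Before: C2 has 2 bonds to C, 1 bond to H, 1 bond to O → oxidation state 0.
After: C2 has 2 bonds to C, 2 bonds to O → oxidation state +2.
Δ = +2 − (0) = +2, so this is an oxidation at C2.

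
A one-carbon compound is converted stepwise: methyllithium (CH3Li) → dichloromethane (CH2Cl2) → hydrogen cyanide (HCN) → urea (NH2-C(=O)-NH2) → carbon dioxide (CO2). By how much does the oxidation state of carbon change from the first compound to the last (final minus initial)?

+8

Carbon oxidation states along the series — methyllithium: -4, dichloromethane: 0, hydrogen cyanide: +2, urea: +4, carbon dioxide: +4.
Net change = +4 − (-4) = +8.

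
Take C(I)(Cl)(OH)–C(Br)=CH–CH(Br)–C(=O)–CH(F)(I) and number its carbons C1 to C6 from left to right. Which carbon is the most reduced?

C3

Tallying each carbon's bonds:
C1: 1C, 1O, 1Cl, 1I → 0 + 1 + 1 + 1 = +3
C2: 3C, 1Br → 0 + 1 = +1
C3: 3C, 1H → 0 − 1 = -1
C4: 2C, 1H, 1Br → 0 − 1 + 1 = 0
C5: 2C, 2O → 0 + 2 = +2
C6: 1C, 1H, 1F, 1I → 0 − 1 + 1 + 1 = +1
The most reduced carbon is C3 at -1.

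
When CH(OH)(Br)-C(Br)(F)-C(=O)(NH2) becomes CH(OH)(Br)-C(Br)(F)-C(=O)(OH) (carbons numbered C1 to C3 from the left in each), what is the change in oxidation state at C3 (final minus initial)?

Before: C3 has 1 bond to C, 2 bonds to O, 1 bond to N → oxidation state +3.
After: C3 has 1 bond to C, 3 bonds to O → oxidation state +3.
Δ = +3 − (+3) = 0, so no net redox change at C3.

0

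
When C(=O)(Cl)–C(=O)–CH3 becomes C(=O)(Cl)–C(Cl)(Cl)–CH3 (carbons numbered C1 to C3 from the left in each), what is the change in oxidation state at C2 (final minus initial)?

Before: C2 has 2 bonds to C, 2 bonds to O → oxidation state +2.
After: C2 has 2 bonds to C, 2 bonds to Cl → oxidation state +2.
Δ = +2 − (+2) = 0, so no net redox change at C2.

0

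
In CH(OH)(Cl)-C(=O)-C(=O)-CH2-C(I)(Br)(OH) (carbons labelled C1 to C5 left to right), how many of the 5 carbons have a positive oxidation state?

4

Tallying each carbon's bonds:
C1: 1C, 1H, 1O, 1Cl → 0 − 1 + 1 + 1 = +1
C2: 2C, 2O → 0 + 2 = +2
C3: 2C, 2O → 0 + 2 = +2
C4: 2C, 2H → 0 − 2 = -2
C5: 1C, 1O, 1Br, 1I → 0 + 1 + 1 + 1 = +3
4 carbons (C1, C2, C3, C5) meet the condition.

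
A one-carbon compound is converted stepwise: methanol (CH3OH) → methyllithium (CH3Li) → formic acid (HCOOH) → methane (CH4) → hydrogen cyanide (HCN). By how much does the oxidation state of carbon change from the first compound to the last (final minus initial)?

+4

Carbon oxidation states along the series — methanol: -2, methyllithium: -4, formic acid: +2, methane: -4, hydrogen cyanide: +2.
Net change = +2 − (-2) = +4.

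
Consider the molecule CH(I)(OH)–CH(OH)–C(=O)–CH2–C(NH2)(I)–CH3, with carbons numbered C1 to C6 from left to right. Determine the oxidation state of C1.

+1

Count +1 for every bond to an atom more electronegative than carbon and −1 for every bond to one less electronegative; C–C bonds are 0.
C1 has one bond to C (0), one bond to I (+1), one bond to O (+1), one bond to H (-1).
Oxidation state = 0 + 1 + 1 − 1 = +1.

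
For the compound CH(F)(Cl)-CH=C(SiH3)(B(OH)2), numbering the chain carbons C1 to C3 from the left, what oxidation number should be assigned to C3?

Each bond to a more electronegative atom (O, N, halogen) counts +1, each bond to a less electronegative atom (H, metal, B, Si) counts −1, and each C–C bond counts 0.
C3 has a double bond to C (2×0 = 0), one bond to Si (-1), one bond to B (-1).
Oxidation state = 0 − 1 − 1 = -2.

-2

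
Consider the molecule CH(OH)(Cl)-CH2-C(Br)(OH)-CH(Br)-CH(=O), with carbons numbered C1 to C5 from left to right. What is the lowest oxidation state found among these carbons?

Tallying each carbon's bonds:
C1: 1C, 1H, 1O, 1Cl → 0 − 1 + 1 + 1 = +1
C2: 2C, 2H → 0 − 2 = -2
C3: 2C, 1O, 1Br → 0 + 1 + 1 = +2
C4: 2C, 1H, 1Br → 0 − 1 + 1 = 0
C5: 1C, 1H, 2O → 0 − 1 + 2 = +1
The lowest value is -2.

-2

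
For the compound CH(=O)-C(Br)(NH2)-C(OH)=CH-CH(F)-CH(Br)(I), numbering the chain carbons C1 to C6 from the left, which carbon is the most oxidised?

Count +1 for every bond to an atom more electronegative than carbon and −1 for every bond to one less electronegative; C–C bonds are 0. Tallying each carbon:
C1: 1C, 1H, 2O → 0 − 1 + 2 = +1
C2: 2C, 1N, 1Br → 0 + 1 + 1 = +2
C3: 3C, 1O → 0 + 1 = +1
C4: 3C, 1H → 0 − 1 = -1
C5: 2C, 1H, 1F → 0 − 1 + 1 = 0
C6: 1C, 1H, 1Br, 1I → 0 − 1 + 1 + 1 = +1
The most oxidised carbon is C2 at +2.

C2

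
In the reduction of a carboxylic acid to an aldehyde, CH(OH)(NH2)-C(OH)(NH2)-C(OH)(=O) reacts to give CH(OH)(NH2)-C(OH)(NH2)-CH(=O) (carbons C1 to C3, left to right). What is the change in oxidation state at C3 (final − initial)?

Before: C3 has 1 bond to C, 3 bonds to O → oxidation state +3.
After: C3 has 1 bond to C, 1 bond to H, 2 bonds to O → oxidation state +1.
Δ = +1 − (+3) = -2, so this is a reduction at C3.

-2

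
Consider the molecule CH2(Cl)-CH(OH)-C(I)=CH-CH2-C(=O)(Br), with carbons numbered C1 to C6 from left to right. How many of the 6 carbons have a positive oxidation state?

2

Bonds to more-electronegative neighbours contribute +1 each, bonds to H or metals contribute −1 each, and C–C bonds contribute 0. Tallying each carbon:
C1: 1C, 2H, 1Cl → 0 − 2 + 1 = -1
C2: 2C, 1H, 1O → 0 − 1 + 1 = 0
C3: 3C, 1I → 0 + 1 = +1
C4: 3C, 1H → 0 − 1 = -1
C5: 2C, 2H → 0 − 2 = -2
C6: 1C, 2O, 1Br → 0 + 2 + 1 = +3
2 carbons (C3, C6) meet the condition.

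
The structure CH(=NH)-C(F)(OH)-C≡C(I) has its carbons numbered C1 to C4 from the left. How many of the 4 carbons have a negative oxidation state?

Bonds to more-electronegative neighbours contribute +1 each, bonds to H or metals contribute −1 each, and C–C bonds contribute 0. Tallying each carbon:
C1: 1C, 1H, 2N → 0 − 1 + 2 = +1
C2: 2C, 1O, 1F → 0 + 1 + 1 = +2
C3: 4C → 0 = 0
C4: 3C, 1I → 0 + 1 = +1
0 carbons meet the condition.

0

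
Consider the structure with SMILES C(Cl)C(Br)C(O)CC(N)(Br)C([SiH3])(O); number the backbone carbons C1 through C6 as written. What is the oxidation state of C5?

C5 has one bond to C (0), one bond to C (0), one bond to N (+1), one bond to Br (+1).
Oxidation state = 0 + 0 + 1 + 1 = +2.

+2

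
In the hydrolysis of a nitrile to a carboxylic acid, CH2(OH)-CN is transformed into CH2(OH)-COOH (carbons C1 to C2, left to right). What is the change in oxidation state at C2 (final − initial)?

Before: C2 has 1 bond to C, 3 bonds to N → oxidation state +3.
After: C2 has 1 bond to C, 3 bonds to O → oxidation state +3.
Δ = +3 − (+3) = 0, so no net redox change at C2.

0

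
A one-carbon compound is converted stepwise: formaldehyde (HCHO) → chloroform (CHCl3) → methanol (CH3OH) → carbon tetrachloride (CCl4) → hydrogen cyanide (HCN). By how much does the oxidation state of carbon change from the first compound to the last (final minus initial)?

Carbon oxidation states along the series — formaldehyde: 0, chloroform: +2, methanol: -2, carbon tetrachloride: +4, hydrogen cyanide: +2.
Net change = +2 − (0) = +2.

+2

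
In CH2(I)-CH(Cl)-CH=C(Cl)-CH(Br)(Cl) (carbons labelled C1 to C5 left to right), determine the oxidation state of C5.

C5 has one bond to C (0), one bond to Br (+1), one bond to Cl (+1), one bond to H (-1).
Oxidation state = 0 + 1 + 1 − 1 = +1.

+1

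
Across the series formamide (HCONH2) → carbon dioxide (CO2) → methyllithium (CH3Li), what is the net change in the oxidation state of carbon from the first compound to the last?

-6

Carbon oxidation states along the series — formamide: +2, carbon dioxide: +4, methyllithium: -4.
Net change = -4 − (+2) = -6.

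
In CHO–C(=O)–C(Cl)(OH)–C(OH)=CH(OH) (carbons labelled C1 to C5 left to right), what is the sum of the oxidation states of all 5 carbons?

+6

Bonds to more-electronegative neighbours contribute +1 each, bonds to H or metals contribute −1 each, and C–C bonds contribute 0. Tallying each carbon:
C1: 1C, 1H, 2O → 0 − 1 + 2 = +1
C2: 2C, 2O → 0 + 2 = +2
C3: 2C, 1O, 1Cl → 0 + 1 + 1 = +2
C4: 3C, 1O → 0 + 1 = +1
C5: 2C, 1H, 1O → 0 − 1 + 1 = 0
Sum = +1 + 2 + 2 + 1 + 0 = +6.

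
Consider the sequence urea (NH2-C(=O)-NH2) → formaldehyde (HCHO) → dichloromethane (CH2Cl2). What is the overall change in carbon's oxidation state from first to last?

Carbon oxidation states along the series — urea: +4, formaldehyde: 0, dichloromethane: 0.
Net change = 0 − (+4) = -4.

-4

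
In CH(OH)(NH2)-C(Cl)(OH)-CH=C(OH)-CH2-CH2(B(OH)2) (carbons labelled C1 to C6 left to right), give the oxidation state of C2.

Assign +1 per bond to O/N/halogen, −1 per bond to H or an electropositive element, and 0 per bond to carbon.
C2 has one bond to C (0), one bond to C (0), one bond to Cl (+1), one bond to O (+1).
Oxidation state = 0 + 0 + 1 + 1 = +2.

+2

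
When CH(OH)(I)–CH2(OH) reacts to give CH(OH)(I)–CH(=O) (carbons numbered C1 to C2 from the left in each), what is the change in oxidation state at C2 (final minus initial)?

+2

Before: C2 has 1 bond to C, 2 bonds to H, 1 bond to O → oxidation state -1.
After: C2 has 1 bond to C, 1 bond to H, 2 bonds to O → oxidation state +1.
Δ = +1 − (-1) = +2, so this is an oxidation at C2.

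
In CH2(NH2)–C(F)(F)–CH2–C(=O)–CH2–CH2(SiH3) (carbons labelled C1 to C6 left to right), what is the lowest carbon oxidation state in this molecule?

-3

Bonds to more-electronegative neighbours contribute +1 each, bonds to H or metals contribute −1 each, and C–C bonds contribute 0. Tallying each carbon:
C1: 1C, 2H, 1N → 0 − 2 + 1 = -1
C2: 2C, 2F → 0 + 2 = +2
C3: 2C, 2H → 0 − 2 = -2
C4: 2C, 2O → 0 + 2 = +2
C5: 2C, 2H → 0 − 2 = -2
C6: 1C, 2H, 1Si → 0 − 2 − 1 = -3
The lowest value is -3.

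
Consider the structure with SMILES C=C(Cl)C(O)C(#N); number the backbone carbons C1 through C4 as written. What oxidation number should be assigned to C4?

C4 has one bond to C (0), a triple bond to N (3×+1 = +3).
Oxidation state = 0 + 3 = +3.

+3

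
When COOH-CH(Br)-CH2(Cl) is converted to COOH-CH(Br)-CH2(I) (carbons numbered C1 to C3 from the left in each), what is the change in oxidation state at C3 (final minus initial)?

Before: C3 has 1 bond to C, 2 bonds to H, 1 bond to Cl → oxidation state -1.
After: C3 has 1 bond to C, 2 bonds to H, 1 bond to I → oxidation state -1.
Δ = -1 − (-1) = 0, so no net redox change at C3.

0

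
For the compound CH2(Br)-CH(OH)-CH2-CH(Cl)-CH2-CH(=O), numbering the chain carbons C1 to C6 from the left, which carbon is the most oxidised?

C6

Tallying each carbon's bonds:
C1: 1C, 2H, 1Br → 0 − 2 + 1 = -1
C2: 2C, 1H, 1O → 0 − 1 + 1 = 0
C3: 2C, 2H → 0 − 2 = -2
C4: 2C, 1H, 1Cl → 0 − 1 + 1 = 0
C5: 2C, 2H → 0 − 2 = -2
C6: 1C, 1H, 2O → 0 − 1 + 2 = +1
The most oxidised carbon is C6 at +1.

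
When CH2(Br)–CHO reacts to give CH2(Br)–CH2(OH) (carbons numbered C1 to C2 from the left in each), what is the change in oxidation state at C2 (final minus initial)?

Before: C2 has 1 bond to C, 1 bond to H, 2 bonds to O → oxidation state +1.
After: C2 has 1 bond to C, 2 bonds to H, 1 bond to O → oxidation state -1.
Δ = -1 − (+1) = -2, so this is a reduction at C2.

-2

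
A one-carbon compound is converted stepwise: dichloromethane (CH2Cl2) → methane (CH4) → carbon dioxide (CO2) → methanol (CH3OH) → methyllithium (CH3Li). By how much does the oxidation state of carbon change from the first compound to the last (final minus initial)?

-4

Carbon oxidation states along the series — dichloromethane: 0, methane: -4, carbon dioxide: +4, methanol: -2, methyllithium: -4.
Net change = -4 − (0) = -4.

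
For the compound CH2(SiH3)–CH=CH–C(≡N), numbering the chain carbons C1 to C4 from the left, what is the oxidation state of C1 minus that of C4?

C1: 1C, 2H, 1Si → 0 − 2 − 1 = -3
C4: 1C, 3N → 0 + 3 = +3
Difference: -3 − (+3) = -6.

-6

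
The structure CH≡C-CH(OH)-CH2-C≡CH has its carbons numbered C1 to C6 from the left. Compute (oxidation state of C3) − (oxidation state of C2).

C3: 2C, 1H, 1O → 0 − 1 + 1 = 0
C2: 4C → 0 = 0
Difference: 0 − (0) = 0.

0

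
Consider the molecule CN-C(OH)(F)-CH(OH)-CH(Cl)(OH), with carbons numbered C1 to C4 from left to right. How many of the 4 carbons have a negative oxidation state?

Tallying each carbon's bonds:
C1: 1C, 3N → 0 + 3 = +3
C2: 2C, 1O, 1F → 0 + 1 + 1 = +2
C3: 2C, 1H, 1O → 0 − 1 + 1 = 0
C4: 1C, 1H, 1O, 1Cl → 0 − 1 + 1 + 1 = +1
0 carbons meet the condition.

0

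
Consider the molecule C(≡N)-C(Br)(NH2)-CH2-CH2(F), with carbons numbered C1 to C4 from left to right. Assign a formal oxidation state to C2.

C2 has one bond to C (0), one bond to C (0), one bond to Br (+1), one bond to N (+1).
Oxidation state = 0 + 0 + 1 + 1 = +2.

+2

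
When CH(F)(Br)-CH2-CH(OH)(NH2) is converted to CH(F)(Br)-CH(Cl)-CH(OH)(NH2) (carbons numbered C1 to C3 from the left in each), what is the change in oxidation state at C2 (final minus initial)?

+2

Before: C2 has 2 bonds to C, 2 bonds to H → oxidation state -2.
After: C2 has 2 bonds to C, 1 bond to H, 1 bond to Cl → oxidation state 0.
Δ = 0 − (-2) = +2, so this is an oxidation at C2.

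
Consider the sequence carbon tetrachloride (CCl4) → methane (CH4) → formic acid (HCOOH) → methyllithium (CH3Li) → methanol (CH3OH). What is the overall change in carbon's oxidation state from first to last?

-6

Carbon oxidation states along the series — carbon tetrachloride: +4, methane: -4, formic acid: +2, methyllithium: -4, methanol: -2.
Net change = -2 − (+4) = -6.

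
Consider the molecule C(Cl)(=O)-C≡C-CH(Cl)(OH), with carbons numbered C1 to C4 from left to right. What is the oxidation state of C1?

C1 has one bond to C (0), one bond to Cl (+1), a double bond to O (2×+1 = +2).
Oxidation state = 0 + 1 + 2 = +3.

+3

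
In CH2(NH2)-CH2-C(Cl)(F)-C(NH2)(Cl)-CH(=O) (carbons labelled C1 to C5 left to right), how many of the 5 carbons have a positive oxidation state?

Count +1 for every bond to an atom more electronegative than carbon and −1 for every bond to one less electronegative; C–C bonds are 0. Tallying each carbon:
C1: 1C, 2H, 1N → 0 − 2 + 1 = -1
C2: 2C, 2H → 0 − 2 = -2
C3: 2C, 1F, 1Cl → 0 + 1 + 1 = +2
C4: 2C, 1N, 1Cl → 0 + 1 + 1 = +2
C5: 1C, 1H, 2O → 0 − 1 + 2 = +1
3 carbons (C3, C4, C5) meet the condition.

3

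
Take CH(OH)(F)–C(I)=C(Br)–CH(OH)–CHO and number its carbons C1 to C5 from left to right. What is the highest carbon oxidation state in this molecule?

+1

Count +1 for every bond to an atom more electronegative than carbon and −1 for every bond to one less electronegative; C–C bonds are 0. Tallying each carbon:
C1: 1C, 1H, 1O, 1F → 0 − 1 + 1 + 1 = +1
C2: 3C, 1I → 0 + 1 = +1
C3: 3C, 1Br → 0 + 1 = +1
C4: 2C, 1H, 1O → 0 − 1 + 1 = 0
C5: 1C, 1H, 2O → 0 − 1 + 2 = +1
The highest value is +1.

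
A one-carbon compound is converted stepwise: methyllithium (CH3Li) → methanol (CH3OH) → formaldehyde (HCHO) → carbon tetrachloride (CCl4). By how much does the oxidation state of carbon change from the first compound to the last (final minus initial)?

+8

Carbon oxidation states along the series — methyllithium: -4, methanol: -2, formaldehyde: 0, carbon tetrachloride: +4.
Net change = +4 − (-4) = +8.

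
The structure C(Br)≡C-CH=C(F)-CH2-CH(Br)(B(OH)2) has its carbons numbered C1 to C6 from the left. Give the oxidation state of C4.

Assign +1 per bond to O/N/halogen, −1 per bond to H or an electropositive element, and 0 per bond to carbon.
C4 has a double bond to C (2×0 = 0), one bond to C (0), one bond to F (+1).
Oxidation state = 0 + 0 + 1 = +1.

+1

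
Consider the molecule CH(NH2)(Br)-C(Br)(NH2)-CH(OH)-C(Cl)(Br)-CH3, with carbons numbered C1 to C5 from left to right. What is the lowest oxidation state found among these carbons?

-3

Each bond to a more electronegative atom (O, N, halogen) counts +1, each bond to a less electronegative atom (H, metal, B, Si) counts −1, and each C–C bond counts 0. Tallying each carbon:
C1: 1C, 1H, 1N, 1Br → 0 − 1 + 1 + 1 = +1
C2: 2C, 1N, 1Br → 0 + 1 + 1 = +2
C3: 2C, 1H, 1O → 0 − 1 + 1 = 0
C4: 2C, 1Cl, 1Br → 0 + 1 + 1 = +2
C5: 1C, 3H → 0 − 3 = -3
The lowest value is -3.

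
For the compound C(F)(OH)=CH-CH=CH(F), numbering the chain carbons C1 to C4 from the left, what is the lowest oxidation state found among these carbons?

-1

Assign +1 per bond to O/N/halogen, −1 per bond to H or an electropositive element, and 0 per bond to carbon. Tallying each carbon:
C1: 2C, 1O, 1F → 0 + 1 + 1 = +2
C2: 3C, 1H → 0 − 1 = -1
C3: 3C, 1H → 0 − 1 = -1
C4: 2C, 1H, 1F → 0 − 1 + 1 = 0
The lowest value is -1.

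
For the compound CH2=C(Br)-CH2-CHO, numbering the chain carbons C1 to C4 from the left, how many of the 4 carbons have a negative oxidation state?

Tallying each carbon's bonds:
C1: 2C, 2H → 0 − 2 = -2
C2: 3C, 1Br → 0 + 1 = +1
C3: 2C, 2H → 0 − 2 = -2
C4: 1C, 1H, 2O → 0 − 1 + 2 = +1
2 carbons (C1, C3) meet the condition.

2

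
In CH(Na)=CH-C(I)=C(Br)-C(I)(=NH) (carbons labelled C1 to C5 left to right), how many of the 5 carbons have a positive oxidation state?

3

Tallying each carbon's bonds:
C1: 2C, 1H, 1Na → 0 − 1 − 1 = -2
C2: 3C, 1H → 0 − 1 = -1
C3: 3C, 1I → 0 + 1 = +1
C4: 3C, 1Br → 0 + 1 = +1
C5: 1C, 2N, 1I → 0 + 2 + 1 = +3
3 carbons (C3, C4, C5) meet the condition.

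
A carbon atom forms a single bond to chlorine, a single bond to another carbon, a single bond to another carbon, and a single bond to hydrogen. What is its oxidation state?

Each bond to a more electronegative atom (O, N, halogen) counts +1, each bond to a less electronegative atom (H, metal, B, Si) counts −1, and each C–C bond counts 0.
The carbon has one bond to C (0), one bond to C (0), one bond to H (-1), one bond to Cl (+1).
Oxidation state = 0 + 0 − 1 + 1 = 0.

0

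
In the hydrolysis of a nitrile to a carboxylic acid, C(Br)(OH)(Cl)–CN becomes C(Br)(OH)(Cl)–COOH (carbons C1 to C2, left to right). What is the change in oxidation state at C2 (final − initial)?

0

Before: C2 has 1 bond to C, 3 bonds to N → oxidation state +3.
After: C2 has 1 bond to C, 3 bonds to O → oxidation state +3.
Δ = +3 − (+3) = 0, so no net redox change at C2.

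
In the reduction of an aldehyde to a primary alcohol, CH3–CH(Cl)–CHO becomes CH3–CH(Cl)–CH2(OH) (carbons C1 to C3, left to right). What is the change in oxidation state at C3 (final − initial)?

Before: C3 has 1 bond to C, 1 bond to H, 2 bonds to O → oxidation state +1.
After: C3 has 1 bond to C, 2 bonds to H, 1 bond to O → oxidation state -1.
Δ = -1 − (+1) = -2, so this is a reduction at C3.

-2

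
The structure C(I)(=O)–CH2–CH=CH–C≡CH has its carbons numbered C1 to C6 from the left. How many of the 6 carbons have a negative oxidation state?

Tallying each carbon's bonds:
C1: 1C, 2O, 1I → 0 + 2 + 1 = +3
C2: 2C, 2H → 0 − 2 = -2
C3: 3C, 1H → 0 − 1 = -1
C4: 3C, 1H → 0 − 1 = -1
C5: 4C → 0 = 0
C6: 3C, 1H → 0 − 1 = -1
4 carbons (C2, C3, C4, C6) meet the condition.

4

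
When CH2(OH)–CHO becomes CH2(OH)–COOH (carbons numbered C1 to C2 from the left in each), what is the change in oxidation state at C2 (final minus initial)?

Before: C2 has 1 bond to C, 1 bond to H, 2 bonds to O → oxidation state +1.
After: C2 has 1 bond to C, 3 bonds to O → oxidation state +3.
Δ = +3 − (+1) = +2, so this is an oxidation at C2.

+2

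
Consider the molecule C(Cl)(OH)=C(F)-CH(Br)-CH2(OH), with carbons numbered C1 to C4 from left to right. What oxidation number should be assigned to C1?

C1 has a double bond to C (2×0 = 0), one bond to Cl (+1), one bond to O (+1).
Oxidation state = 0 + 1 + 1 = +2.

+2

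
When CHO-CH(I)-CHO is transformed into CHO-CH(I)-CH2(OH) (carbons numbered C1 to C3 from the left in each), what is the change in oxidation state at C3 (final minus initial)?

-2

Before: C3 has 1 bond to C, 1 bond to H, 2 bonds to O → oxidation state +1.
After: C3 has 1 bond to C, 2 bonds to H, 1 bond to O → oxidation state -1.
Δ = -1 − (+1) = -2, so this is a reduction at C3.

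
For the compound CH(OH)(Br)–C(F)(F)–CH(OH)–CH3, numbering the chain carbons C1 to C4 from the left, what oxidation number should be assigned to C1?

+1

C1 has one bond to C (0), one bond to O (+1), one bond to H (-1), one bond to Br (+1).
Oxidation state = 0 + 1 − 1 + 1 = +1.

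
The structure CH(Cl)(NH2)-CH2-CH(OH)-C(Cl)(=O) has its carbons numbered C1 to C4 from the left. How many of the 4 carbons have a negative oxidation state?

Tallying each carbon's bonds:
C1: 1C, 1H, 1N, 1Cl → 0 − 1 + 1 + 1 = +1
C2: 2C, 2H → 0 − 2 = -2
C3: 2C, 1H, 1O → 0 − 1 + 1 = 0
C4: 1C, 2O, 1Cl → 0 + 2 + 1 = +3
1 carbon (C2) meets the condition.

1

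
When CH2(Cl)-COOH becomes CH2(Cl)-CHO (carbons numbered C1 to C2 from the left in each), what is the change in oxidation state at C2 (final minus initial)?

-2

Before: C2 has 1 bond to C, 3 bonds to O → oxidation state +3.
After: C2 has 1 bond to C, 1 bond to H, 2 bonds to O → oxidation state +1.
Δ = +1 − (+3) = -2, so this is a reduction at C2.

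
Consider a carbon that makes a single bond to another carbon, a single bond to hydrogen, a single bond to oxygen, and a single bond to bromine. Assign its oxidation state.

The carbon has one bond to C (0), one bond to Br (+1), one bond to O (+1), one bond to H (-1).
Oxidation state = 0 + 1 + 1 − 1 = +1.

+1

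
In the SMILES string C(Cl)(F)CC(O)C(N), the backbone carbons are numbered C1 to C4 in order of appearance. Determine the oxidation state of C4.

Count +1 for every bond to an atom more electronegative than carbon and −1 for every bond to one less electronegative; C–C bonds are 0.
C4 has one bond to C (0), one bond to H (-1), one bond to N (+1), one bond to H (-1).
Oxidation state = 0 − 1 + 1 − 1 = -1.

-1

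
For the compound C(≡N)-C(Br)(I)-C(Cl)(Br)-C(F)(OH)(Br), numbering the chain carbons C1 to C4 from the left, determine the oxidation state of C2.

+2

Bonds to more-electronegative neighbours contribute +1 each, bonds to H or metals contribute −1 each, and C–C bonds contribute 0.
C2 has one bond to C (0), one bond to C (0), one bond to Br (+1), one bond to I (+1).
Oxidation state = 0 + 0 + 1 + 1 = +2.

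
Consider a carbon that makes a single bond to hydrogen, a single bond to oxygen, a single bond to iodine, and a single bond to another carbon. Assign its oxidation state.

+1

Each bond to a more electronegative atom (O, N, halogen) counts +1, each bond to a less electronegative atom (H, metal, B, Si) counts −1, and each C–C bond counts 0.
The carbon has one bond to C (0), one bond to O (+1), one bond to H (-1), one bond to I (+1).
Oxidation state = 0 + 1 − 1 + 1 = +1.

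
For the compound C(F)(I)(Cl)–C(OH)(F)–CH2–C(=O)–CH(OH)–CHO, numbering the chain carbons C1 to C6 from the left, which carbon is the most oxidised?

C1

Count +1 for every bond to an atom more electronegative than carbon and −1 for every bond to one less electronegative; C–C bonds are 0. Tallying each carbon:
C1: 1C, 1F, 1Cl, 1I → 0 + 1 + 1 + 1 = +3
C2: 2C, 1O, 1F → 0 + 1 + 1 = +2
C3: 2C, 2H → 0 − 2 = -2
C4: 2C, 2O → 0 + 2 = +2
C5: 2C, 1H, 1O → 0 − 1 + 1 = 0
C6: 1C, 1H, 2O → 0 − 1 + 2 = +1
The most oxidised carbon is C1 at +3.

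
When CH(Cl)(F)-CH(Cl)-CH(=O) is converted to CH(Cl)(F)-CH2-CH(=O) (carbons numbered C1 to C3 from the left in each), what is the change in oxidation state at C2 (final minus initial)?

-2

Before: C2 has 2 bonds to C, 1 bond to H, 1 bond to Cl → oxidation state 0.
After: C2 has 2 bonds to C, 2 bonds to H → oxidation state -2.
Δ = -2 − (0) = -2, so this is a reduction at C2.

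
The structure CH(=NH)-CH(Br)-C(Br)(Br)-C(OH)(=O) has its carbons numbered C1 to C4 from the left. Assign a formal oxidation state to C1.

+1

C1 has one bond to C (0), a double bond to N (2×+1 = +2), one bond to H (-1).
Oxidation state = 0 + 2 − 1 = +1.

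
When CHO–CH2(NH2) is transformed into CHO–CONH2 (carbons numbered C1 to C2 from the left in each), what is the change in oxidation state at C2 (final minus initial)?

+4

Before: C2 has 1 bond to C, 2 bonds to H, 1 bond to N → oxidation state -1.
After: C2 has 1 bond to C, 2 bonds to O, 1 bond to N → oxidation state +3.
Δ = +3 − (-1) = +4, so this is an oxidation at C2.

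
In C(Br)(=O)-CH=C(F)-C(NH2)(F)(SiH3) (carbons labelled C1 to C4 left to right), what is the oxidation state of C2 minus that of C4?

-2

C2: 3C, 1H → 0 − 1 = -1
C4: 1C, 1N, 1F, 1Si → 0 + 1 + 1 − 1 = +1
Difference: -1 − (+1) = -2.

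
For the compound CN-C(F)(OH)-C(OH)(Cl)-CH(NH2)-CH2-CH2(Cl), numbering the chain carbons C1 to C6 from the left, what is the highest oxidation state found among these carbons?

+3

Tallying each carbon's bonds:
C1: 1C, 3N → 0 + 3 = +3
C2: 2C, 1O, 1F → 0 + 1 + 1 = +2
C3: 2C, 1O, 1Cl → 0 + 1 + 1 = +2
C4: 2C, 1H, 1N → 0 − 1 + 1 = 0
C5: 2C, 2H → 0 − 2 = -2
C6: 1C, 2H, 1Cl → 0 − 2 + 1 = -1
The highest value is +3.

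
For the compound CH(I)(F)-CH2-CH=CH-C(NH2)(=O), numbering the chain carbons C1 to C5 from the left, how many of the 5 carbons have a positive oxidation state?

Tallying each carbon's bonds:
C1: 1C, 1H, 1F, 1I → 0 − 1 + 1 + 1 = +1
C2: 2C, 2H → 0 − 2 = -2
C3: 3C, 1H → 0 − 1 = -1
C4: 3C, 1H → 0 − 1 = -1
C5: 1C, 2O, 1N → 0 + 2 + 1 = +3
2 carbons (C1, C5) meet the condition.

2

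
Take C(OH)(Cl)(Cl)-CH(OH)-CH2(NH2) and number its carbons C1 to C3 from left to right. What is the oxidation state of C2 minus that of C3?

+1

C2: 2C, 1H, 1O → 0 − 1 + 1 = 0
C3: 1C, 2H, 1N → 0 − 2 + 1 = -1
Difference: 0 − (-1) = +1.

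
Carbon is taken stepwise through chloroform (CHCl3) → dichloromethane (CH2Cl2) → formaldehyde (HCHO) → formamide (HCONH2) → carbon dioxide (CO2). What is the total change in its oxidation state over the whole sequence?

Carbon oxidation states along the series — chloroform: +2, dichloromethane: 0, formaldehyde: 0, formamide: +2, carbon dioxide: +4.
Net change = +4 − (+2) = +2.

+2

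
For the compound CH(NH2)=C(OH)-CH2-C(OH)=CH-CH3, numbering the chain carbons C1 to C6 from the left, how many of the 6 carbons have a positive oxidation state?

Each bond to a more electronegative atom (O, N, halogen) counts +1, each bond to a less electronegative atom (H, metal, B, Si) counts −1, and each C–C bond counts 0. Tallying each carbon:
C1: 2C, 1H, 1N → 0 − 1 + 1 = 0
C2: 3C, 1O → 0 + 1 = +1
C3: 2C, 2H → 0 − 2 = -2
C4: 3C, 1O → 0 + 1 = +1
C5: 3C, 1H → 0 − 1 = -1
C6: 1C, 3H → 0 − 3 = -3
2 carbons (C2, C4) meet the condition.

2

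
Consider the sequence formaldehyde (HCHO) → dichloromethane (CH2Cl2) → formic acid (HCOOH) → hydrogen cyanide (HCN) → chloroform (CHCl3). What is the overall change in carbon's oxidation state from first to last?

Carbon oxidation states along the series — formaldehyde: 0, dichloromethane: 0, formic acid: +2, hydrogen cyanide: +2, chloroform: +2.
Net change = +2 − (0) = +2.

+2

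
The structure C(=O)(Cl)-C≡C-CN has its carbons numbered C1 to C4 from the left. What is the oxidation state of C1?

+3

Each bond to a more electronegative atom (O, N, halogen) counts +1, each bond to a less electronegative atom (H, metal, B, Si) counts −1, and each C–C bond counts 0.
C1 has one bond to C (0), a double bond to O (2×+1 = +2), one bond to Cl (+1).
Oxidation state = 0 + 2 + 1 = +3.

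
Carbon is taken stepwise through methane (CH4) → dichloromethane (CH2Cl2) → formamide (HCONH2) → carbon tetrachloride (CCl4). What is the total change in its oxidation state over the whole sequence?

+8

Carbon oxidation states along the series — methane: -4, dichloromethane: 0, formamide: +2, carbon tetrachloride: +4.
Net change = +4 − (-4) = +8.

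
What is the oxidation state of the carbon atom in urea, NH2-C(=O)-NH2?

The carbon has one bond to N (+1), a double bond to O (2×+1 = +2), one bond to N (+1).
Oxidation state = +1 + 2 + 1 = +4.

+4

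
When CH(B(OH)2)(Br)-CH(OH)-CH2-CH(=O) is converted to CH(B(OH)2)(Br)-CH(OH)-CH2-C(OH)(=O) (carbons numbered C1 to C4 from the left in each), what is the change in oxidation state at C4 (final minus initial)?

Before: C4 has 1 bond to C, 1 bond to H, 2 bonds to O → oxidation state +1.
After: C4 has 1 bond to C, 3 bonds to O → oxidation state +3.
Δ = +3 − (+1) = +2, so this is an oxidation at C4.

+2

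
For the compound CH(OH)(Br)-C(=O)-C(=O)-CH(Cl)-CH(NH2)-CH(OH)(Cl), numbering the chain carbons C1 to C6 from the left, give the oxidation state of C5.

0

Bonds to more-electronegative neighbours contribute +1 each, bonds to H or metals contribute −1 each, and C–C bonds contribute 0.
C5 has one bond to C (0), one bond to C (0), one bond to N (+1), one bond to H (-1).
Oxidation state = 0 + 0 + 1 − 1 = 0.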